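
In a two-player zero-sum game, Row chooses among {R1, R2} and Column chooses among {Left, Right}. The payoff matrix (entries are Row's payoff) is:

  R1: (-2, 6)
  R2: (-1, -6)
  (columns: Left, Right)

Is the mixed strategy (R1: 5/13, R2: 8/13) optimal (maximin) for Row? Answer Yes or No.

Yes

Against Left this mix gives (5/13)·(-2) + (8/13)·(-1) = -18/13.
Against Right this mix gives (5/13)·6 + (8/13)·(-6) = -18/13.
All of Column's active replies (Left, Right) yield -18/13, and no column does worse for Row. The mix makes Column indifferent and guarantees -18/13, so it is optimal.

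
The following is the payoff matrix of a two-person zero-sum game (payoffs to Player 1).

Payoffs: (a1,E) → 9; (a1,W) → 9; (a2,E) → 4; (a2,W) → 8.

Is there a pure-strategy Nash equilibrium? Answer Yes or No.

Yes

Row minima: a1 → 9, a2 → 4; maximin = 9.
Column maxima: E → 9, W → 9; minimax = 9.
maximin = minimax = 9, so a saddle point exists.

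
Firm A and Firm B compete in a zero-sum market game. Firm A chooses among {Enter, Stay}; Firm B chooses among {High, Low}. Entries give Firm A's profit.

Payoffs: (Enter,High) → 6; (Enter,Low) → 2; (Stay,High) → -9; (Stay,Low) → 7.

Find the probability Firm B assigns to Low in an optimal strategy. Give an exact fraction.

3/4

Row minima: Enter → 2, Stay → -9; maximin = 2.
Column maxima: High → 6, Low → 7; minimax = 6.
2 ≠ 6, so there is no saddle point; optimal play is mixed.
Let Firm A play Enter with probability p. Expected payoff against High: 6p + (-9)(1−p) = 15p − 9; against Low: 2p + 7(1−p) = −5p + 7.
Setting these equal: 15p − 9 = −5p + 7 ⇒ 20p = 16 ⇒ p = 4/5, and the value is (15)·(4/5) − 9 = 3.
For Firm B: with q = P(High), equating Enter's and Stay's payoffs gives 4q + 2 = −16q + 7 ⇒ q = 1/4.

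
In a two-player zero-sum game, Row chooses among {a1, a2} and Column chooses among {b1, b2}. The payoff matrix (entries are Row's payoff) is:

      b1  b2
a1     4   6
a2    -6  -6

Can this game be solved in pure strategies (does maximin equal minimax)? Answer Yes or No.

Row minima: a1 → 4, a2 → -6; maximin = 4.
Column maxima: b1 → 4, b2 → 6; minimax = 4.
maximin = minimax = 4, so a saddle point exists.

Yes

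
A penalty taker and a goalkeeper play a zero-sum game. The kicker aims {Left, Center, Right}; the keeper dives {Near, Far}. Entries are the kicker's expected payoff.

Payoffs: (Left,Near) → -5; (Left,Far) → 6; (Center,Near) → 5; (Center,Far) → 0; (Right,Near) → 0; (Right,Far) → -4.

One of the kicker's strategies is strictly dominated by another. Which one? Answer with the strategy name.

Center gives a strictly higher payoff than Right against every column: 5 > 0, 0 > -4.
So Right is strictly dominated and the kicker never plays it.

Right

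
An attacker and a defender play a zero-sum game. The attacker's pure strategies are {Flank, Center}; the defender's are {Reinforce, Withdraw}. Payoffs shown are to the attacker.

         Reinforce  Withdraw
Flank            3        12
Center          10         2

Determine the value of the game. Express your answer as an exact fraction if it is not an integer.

114/17

Row minima: Flank → 3, Center → 2; maximin = 3.
Column maxima: Reinforce → 10, Withdraw → 12; minimax = 10.
3 ≠ 10, so there is no saddle point; optimal play is mixed.
Let the attacker play Flank with probability p. Expected payoff against Reinforce: 3p + 10(1−p) = −7p + 10; against Withdraw: 12p + 2(1−p) = 10p + 2.
Setting these equal: −7p + 10 = 10p + 2 ⇒ −17p = -8 ⇒ p = 8/17, and the value is (-7)·(8/17) + 10 = 114/17.
For the defender: with q = P(Reinforce), equating Flank's and Center's payoffs gives −9q + 12 = 8q + 2 ⇒ q = 10/17.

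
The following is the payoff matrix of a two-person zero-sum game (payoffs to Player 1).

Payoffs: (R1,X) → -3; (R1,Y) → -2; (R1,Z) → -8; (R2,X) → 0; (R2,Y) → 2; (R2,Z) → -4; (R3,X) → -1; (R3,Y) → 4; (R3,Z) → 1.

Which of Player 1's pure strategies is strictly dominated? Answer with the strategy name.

R1

R2 gives a strictly higher payoff than R1 against every column: 0 > -3, 2 > -2, -4 > -8.
So R1 is strictly dominated and Player 1 never plays it.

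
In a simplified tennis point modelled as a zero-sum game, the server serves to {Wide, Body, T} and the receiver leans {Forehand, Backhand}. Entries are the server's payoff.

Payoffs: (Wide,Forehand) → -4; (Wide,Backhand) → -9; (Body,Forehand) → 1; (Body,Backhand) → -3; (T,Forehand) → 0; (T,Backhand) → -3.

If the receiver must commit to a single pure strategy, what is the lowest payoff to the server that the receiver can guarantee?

Column maxima: Forehand → 1, Backhand → -3.
The smallest of these is -3.

-3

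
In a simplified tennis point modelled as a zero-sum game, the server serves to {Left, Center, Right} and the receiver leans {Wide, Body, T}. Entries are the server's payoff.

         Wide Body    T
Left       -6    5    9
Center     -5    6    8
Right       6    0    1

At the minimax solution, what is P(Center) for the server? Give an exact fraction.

6/17

Row minima: Left → -6, Center → -5, Right → 0; maximin = 0.
Column maxima: Wide → 6, Body → 6, T → 9; minimax = 6.
0 ≠ 6, so there is no saddle point; optimal play is mixed.
T is strictly dominated by Body (it gives the server strictly more in every row), so the receiver never plays it.
With T eliminated, Left is strictly dominated by Center (Center gives the server strictly more in every remaining column), so the server never plays it.
On the remaining 2×2 (Center, Right vs Wide, Body):
Let the server play Center with probability p. Expected payoff against Wide: (-5)p + 6(1−p) = −11p + 6; against Body: 6p + 0(1−p) = 6p.
Setting these equal: −11p + 6 = 6p ⇒ −17p = -6 ⇒ p = 6/17, and the value is (-11)·(6/17) + 6 = 36/17.
For the receiver: with q = P(Wide), equating Center's and Right's payoffs gives −11q + 6 = 6q ⇒ q = 6/17.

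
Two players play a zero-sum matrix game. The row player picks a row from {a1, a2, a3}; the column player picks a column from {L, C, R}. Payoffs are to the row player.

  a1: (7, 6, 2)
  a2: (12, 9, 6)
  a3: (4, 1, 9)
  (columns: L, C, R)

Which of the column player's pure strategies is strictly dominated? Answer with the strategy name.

C holds the row player's payoff strictly below L in every row: 6 < 7, 9 < 12, 1 < 4.
So L is strictly dominated for the column player.

L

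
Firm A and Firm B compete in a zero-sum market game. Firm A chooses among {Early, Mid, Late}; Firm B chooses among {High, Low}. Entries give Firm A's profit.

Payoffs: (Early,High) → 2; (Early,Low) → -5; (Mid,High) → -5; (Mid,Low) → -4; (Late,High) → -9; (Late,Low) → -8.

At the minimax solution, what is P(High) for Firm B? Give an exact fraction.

1/8

Row minima: Early → -5, Mid → -5, Late → -9; maximin = -5.
Column maxima: High → 2, Low → -4; minimax = -4.
-5 ≠ -4, so there is no saddle point; optimal play is mixed.
Late is strictly dominated by Early, so Firm A never plays it.
On the remaining 2×2 (Early, Mid vs High, Low):
Let Firm A play Early with probability p. Expected payoff against High: 2p + (-5)(1−p) = 7p − 5; against Low: (-5)p + (-4)(1−p) = −p − 4.
Setting these equal: 7p − 5 = −p − 4 ⇒ 8p = 1 ⇒ p = 1/8, and the value is (7)·(1/8) − 5 = -33/8.
For Firm B: with q = P(High), equating Early's and Mid's payoffs gives 7q − 5 = −q − 4 ⇒ q = 1/8.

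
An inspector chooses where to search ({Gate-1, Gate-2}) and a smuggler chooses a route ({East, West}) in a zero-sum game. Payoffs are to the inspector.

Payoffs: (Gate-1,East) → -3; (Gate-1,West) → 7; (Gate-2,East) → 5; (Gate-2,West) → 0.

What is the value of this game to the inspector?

Row minima: Gate-1 → -3, Gate-2 → 0; maximin = 0.
Column maxima: East → 5, West → 7; minimax = 5.
0 ≠ 5, so there is no saddle point; optimal play is mixed.
Let the inspector play Gate-1 with probability p. Expected payoff against East: (-3)p + 5(1−p) = −8p + 5; against West: 7p + 0(1−p) = 7p.
Setting these equal: −8p + 5 = 7p ⇒ −15p = -5 ⇒ p = 1/3, and the value is (-8)·(1/3) + 5 = 7/3.
For the smuggler: with q = P(East), equating Gate-1's and Gate-2's payoffs gives −10q + 7 = 5q ⇒ q = 7/15.

7/3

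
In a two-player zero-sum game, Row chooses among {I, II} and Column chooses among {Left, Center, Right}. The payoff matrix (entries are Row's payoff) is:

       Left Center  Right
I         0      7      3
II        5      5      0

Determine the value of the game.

15/8

Row minima: I → 0, II → 0; maximin = 0.
Column maxima: Left → 5, Center → 7, Right → 3; minimax = 3.
0 ≠ 3, so there is no saddle point; optimal play is mixed.
Center is strictly dominated by Right (it gives Row strictly more in every row), so Column never plays it.
On the remaining 2×2 (I, II vs Left, Right):
Let Row play I with probability p. Expected payoff against Left: 0p + 5(1−p) = −5p + 5; against Right: 3p + 0(1−p) = 3p.
Setting these equal: −5p + 5 = 3p ⇒ −8p = -5 ⇒ p = 5/8, and the value is (-5)·(5/8) + 5 = 15/8.
For Column: with q = P(Left), equating I's and II's payoffs gives −3q + 3 = 5q ⇒ q = 3/8.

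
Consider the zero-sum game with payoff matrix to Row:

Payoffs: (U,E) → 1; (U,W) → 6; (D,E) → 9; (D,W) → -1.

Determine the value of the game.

Row minima: U → 1, D → -1; maximin = 1.
Column maxima: E → 9, W → 6; minimax = 6.
1 ≠ 6, so there is no saddle point; optimal play is mixed.
Let Row play U with probability p. Expected payoff against E: 1p + 9(1−p) = −8p + 9; against W: 6p + (-1)(1−p) = 7p − 1.
Setting these equal: −8p + 9 = 7p − 1 ⇒ −15p = -10 ⇒ p = 2/3, and the value is (-8)·(2/3) + 9 = 11/3.
For Column: with q = P(E), equating U's and D's payoffs gives −5q + 6 = 10q − 1 ⇒ q = 7/15.

11/3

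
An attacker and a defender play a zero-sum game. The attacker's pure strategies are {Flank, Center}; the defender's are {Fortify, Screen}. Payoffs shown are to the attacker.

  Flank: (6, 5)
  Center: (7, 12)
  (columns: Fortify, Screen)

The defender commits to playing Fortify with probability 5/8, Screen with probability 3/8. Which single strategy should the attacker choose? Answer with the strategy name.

Center

Expected payoff of Flank: (5/8)·6 + (3/8)·5 = 45/8.
Expected payoff of Center: (5/8)·7 + (3/8)·12 = 71/8.
The largest is 71/8, so the attacker's best response is Center.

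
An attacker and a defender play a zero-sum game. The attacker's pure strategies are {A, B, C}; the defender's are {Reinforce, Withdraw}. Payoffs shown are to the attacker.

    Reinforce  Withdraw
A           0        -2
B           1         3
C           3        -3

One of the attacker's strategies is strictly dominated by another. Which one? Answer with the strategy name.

B gives a strictly higher payoff than A against every column: 1 > 0, 3 > -2.
So A is strictly dominated and the attacker never plays it.

A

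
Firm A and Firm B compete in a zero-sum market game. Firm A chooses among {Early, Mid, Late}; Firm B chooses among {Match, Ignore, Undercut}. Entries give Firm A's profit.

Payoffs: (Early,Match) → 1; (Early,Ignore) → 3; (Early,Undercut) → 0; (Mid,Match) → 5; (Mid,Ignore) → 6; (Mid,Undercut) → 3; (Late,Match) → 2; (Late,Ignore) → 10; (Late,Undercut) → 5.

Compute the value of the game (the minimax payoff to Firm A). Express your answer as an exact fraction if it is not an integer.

Row minima: Early → 0, Mid → 3, Late → 2; maximin = 3.
Column maxima: Match → 5, Ignore → 10, Undercut → 5; minimax = 5.
3 ≠ 5, so there is no saddle point; optimal play is mixed.
Early is strictly dominated by Mid, so Firm A never plays it.
Ignore is strictly dominated by Match (it gives Firm A strictly more in every row), so Firm B never plays it.
On the remaining 2×2 (Mid, Late vs Match, Undercut):
Let Firm A play Mid with probability p. Expected payoff against Match: 5p + 2(1−p) = 3p + 2; against Undercut: 3p + 5(1−p) = −2p + 5.
Setting these equal: 3p + 2 = −2p + 5 ⇒ 5p = 3 ⇒ p = 3/5, and the value is (3)·(3/5) + 2 = 19/5.
For Firm B: with q = P(Match), equating Mid's and Late's payoffs gives 2q + 3 = −3q + 5 ⇒ q = 2/5.

19/5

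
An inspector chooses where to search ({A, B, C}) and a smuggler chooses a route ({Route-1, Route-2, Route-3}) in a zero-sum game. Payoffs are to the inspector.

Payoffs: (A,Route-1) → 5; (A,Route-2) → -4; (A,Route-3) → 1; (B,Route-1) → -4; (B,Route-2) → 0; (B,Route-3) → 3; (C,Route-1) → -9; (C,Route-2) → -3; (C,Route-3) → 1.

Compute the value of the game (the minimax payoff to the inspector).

Row minima: A → -4, B → -4, C → -9; maximin = -4.
Column maxima: Route-1 → 5, Route-2 → 0, Route-3 → 3; minimax = 0.
-4 ≠ 0, so there is no saddle point; optimal play is mixed.
C is strictly dominated by B, so the inspector never plays it.
Route-3 is strictly dominated by Route-2 (it gives the inspector strictly more in every row), so the smuggler never plays it.
On the remaining 2×2 (A, B vs Route-1, Route-2):
Let the inspector play A with probability p. Expected payoff against Route-1: 5p + (-4)(1−p) = 9p − 4; against Route-2: (-4)p + 0(1−p) = −4p.
Setting these equal: 9p − 4 = −4p ⇒ 13p = 4 ⇒ p = 4/13, and the value is (9)·(4/13) − 4 = -16/13.
For the smuggler: with q = P(Route-1), equating A's and B's payoffs gives 9q − 4 = −4q ⇒ q = 4/13.

-16/13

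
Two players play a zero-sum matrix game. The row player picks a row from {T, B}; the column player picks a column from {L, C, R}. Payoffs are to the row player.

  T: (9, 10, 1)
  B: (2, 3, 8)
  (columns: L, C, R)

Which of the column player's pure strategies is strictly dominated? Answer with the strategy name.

C

L holds the row player's payoff strictly below C in every row: 9 < 10, 2 < 3.
So C is strictly dominated for the column player.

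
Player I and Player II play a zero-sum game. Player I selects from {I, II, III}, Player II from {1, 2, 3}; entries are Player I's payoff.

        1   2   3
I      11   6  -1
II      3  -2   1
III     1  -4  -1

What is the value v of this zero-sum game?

2/5

Row minima: I → -1, II → -2, III → -4; maximin = -1.
Column maxima: 1 → 11, 2 → 6, 3 → 1; minimax = 1.
-1 ≠ 1, so there is no saddle point; optimal play is mixed.
III is strictly dominated by II, so Player I never plays it.
1 is strictly dominated by 2 (it gives Player I strictly more in every row), so Player II never plays it.
On the remaining 2×2 (I, II vs 2, 3):
Let Player I play I with probability p. Expected payoff against 2: 6p + (-2)(1−p) = 8p − 2; against 3: (-1)p + 1(1−p) = −2p + 1.
Setting these equal: 8p − 2 = −2p + 1 ⇒ 10p = 3 ⇒ p = 3/10, and the value is (8)·(3/10) − 2 = 2/5.
For Player II: with q = P(2), equating I's and II's payoffs gives 7q − 1 = −3q + 1 ⇒ q = 1/5.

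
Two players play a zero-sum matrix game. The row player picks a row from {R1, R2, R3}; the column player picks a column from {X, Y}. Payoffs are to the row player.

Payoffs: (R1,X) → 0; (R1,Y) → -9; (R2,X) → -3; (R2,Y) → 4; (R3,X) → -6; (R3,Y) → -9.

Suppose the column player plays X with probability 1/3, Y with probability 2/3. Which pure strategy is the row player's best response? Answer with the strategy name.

Expected payoff of R1: (1/3)·0 + (2/3)·(-9) = -6.
Expected payoff of R2: (1/3)·(-3) + (2/3)·4 = 5/3.
Expected payoff of R3: (1/3)·(-6) + (2/3)·(-9) = -8.
The largest is 5/3, so the row player's best response is R2.

R2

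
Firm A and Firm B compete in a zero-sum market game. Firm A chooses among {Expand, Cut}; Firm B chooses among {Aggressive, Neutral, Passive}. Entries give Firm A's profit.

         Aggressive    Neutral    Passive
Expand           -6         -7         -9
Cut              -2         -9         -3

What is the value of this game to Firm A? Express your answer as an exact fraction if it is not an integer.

-15/2

Row minima: Expand → -9, Cut → -9; maximin = -9.
Column maxima: Aggressive → -2, Neutral → -7, Passive → -3; minimax = -7.
-9 ≠ -7, so there is no saddle point; optimal play is mixed.
Aggressive is strictly dominated by Neutral (it gives Firm A strictly more in every row), so Firm B never plays it.
On the remaining 2×2 (Expand, Cut vs Neutral, Passive):
Let Firm A play Expand with probability p. Expected payoff against Neutral: (-7)p + (-9)(1−p) = 2p − 9; against Passive: (-9)p + (-3)(1−p) = −6p − 3.
Setting these equal: 2p − 9 = −6p − 3 ⇒ 8p = 6 ⇒ p = 3/4, and the value is (2)·(3/4) − 9 = -15/2.
For Firm B: with q = P(Neutral), equating Expand's and Cut's payoffs gives 2q − 9 = −6q − 3 ⇒ q = 3/4.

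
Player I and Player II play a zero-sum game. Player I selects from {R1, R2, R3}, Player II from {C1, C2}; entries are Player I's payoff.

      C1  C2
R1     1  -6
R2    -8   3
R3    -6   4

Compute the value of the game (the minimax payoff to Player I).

Row minima: R1 → -6, R2 → -8, R3 → -6; maximin = -6.
Column maxima: C1 → 1, C2 → 4; minimax = 1.
-6 ≠ 1, so there is no saddle point; optimal play is mixed.
R2 is strictly dominated by R3, so Player I never plays it.
On the remaining 2×2 (R1, R3 vs C1, C2):
Let Player I play R1 with probability p. Expected payoff against C1: 1p + (-6)(1−p) = 7p − 6; against C2: (-6)p + 4(1−p) = −10p + 4.
Setting these equal: 7p − 6 = −10p + 4 ⇒ 17p = 10 ⇒ p = 10/17, and the value is (7)·(10/17) − 6 = -32/17.
For Player II: with q = P(C1), equating R1's and R3's payoffs gives 7q − 6 = −10q + 4 ⇒ q = 10/17.

-32/17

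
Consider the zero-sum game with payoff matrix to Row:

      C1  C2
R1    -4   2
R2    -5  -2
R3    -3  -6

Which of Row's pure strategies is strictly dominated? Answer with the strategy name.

R1 gives a strictly higher payoff than R2 against every column: -4 > -5, 2 > -2.
So R2 is strictly dominated and Row never plays it.

R2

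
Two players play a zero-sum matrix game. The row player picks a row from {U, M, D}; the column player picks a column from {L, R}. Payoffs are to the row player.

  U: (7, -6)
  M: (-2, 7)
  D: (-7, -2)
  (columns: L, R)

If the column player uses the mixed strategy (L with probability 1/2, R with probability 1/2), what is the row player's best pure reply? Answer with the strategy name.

M

Expected payoff of U: (1/2)·7 + (1/2)·(-6) = 1/2.
Expected payoff of M: (1/2)·(-2) + (1/2)·7 = 5/2.
Expected payoff of D: (1/2)·(-7) + (1/2)·(-2) = -9/2.
The largest is 5/2, so the row player's best response is M.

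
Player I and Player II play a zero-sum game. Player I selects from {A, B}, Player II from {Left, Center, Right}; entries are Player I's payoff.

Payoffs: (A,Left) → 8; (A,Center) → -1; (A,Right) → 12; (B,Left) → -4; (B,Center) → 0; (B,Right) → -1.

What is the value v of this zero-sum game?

-4/13

Row minima: A → -1, B → -4; maximin = -1.
Column maxima: Left → 8, Center → 0, Right → 12; minimax = 0.
-1 ≠ 0, so there is no saddle point; optimal play is mixed.
Right is strictly dominated by Left (it gives Player I strictly more in every row), so Player II never plays it.
On the remaining 2×2 (A, B vs Left, Center):
Let Player I play A with probability p. Expected payoff against Left: 8p + (-4)(1−p) = 12p − 4; against Center: (-1)p + 0(1−p) = −p.
Setting these equal: 12p − 4 = −p ⇒ 13p = 4 ⇒ p = 4/13, and the value is (12)·(4/13) − 4 = -4/13.
For Player II: with q = P(Left), equating A's and B's payoffs gives 9q − 1 = −4q ⇒ q = 1/13.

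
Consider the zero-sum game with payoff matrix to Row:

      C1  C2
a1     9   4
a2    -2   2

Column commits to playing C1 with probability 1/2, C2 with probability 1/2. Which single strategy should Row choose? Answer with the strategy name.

a1

Expected payoff of a1: (1/2)·9 + (1/2)·4 = 13/2.
Expected payoff of a2: (1/2)·(-2) + (1/2)·2 = 0.
The largest is 13/2, so Row's best response is a1.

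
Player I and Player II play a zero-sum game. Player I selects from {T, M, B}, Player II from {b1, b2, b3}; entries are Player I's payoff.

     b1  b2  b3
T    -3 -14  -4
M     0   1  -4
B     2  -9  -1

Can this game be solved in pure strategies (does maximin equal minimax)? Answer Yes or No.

Row minima: T → -14, M → -4, B → -9; maximin = -4.
Column maxima: b1 → 2, b2 → 1, b3 → -1; minimax = -1.
-4 ≠ -1, so no pure-strategy equilibrium exists.

No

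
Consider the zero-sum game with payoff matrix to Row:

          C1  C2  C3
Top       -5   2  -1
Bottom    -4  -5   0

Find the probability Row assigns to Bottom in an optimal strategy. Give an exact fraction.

Row minima: Top → -5, Bottom → -5; maximin = -5.
Column maxima: C1 → -4, C2 → 2, C3 → 0; minimax = -4.
-5 ≠ -4, so there is no saddle point; optimal play is mixed.
C3 is strictly dominated by C1 (it gives Row strictly more in every row), so Column never plays it.
On the remaining 2×2 (Top, Bottom vs C1, C2):
Let Row play Top with probability p. Expected payoff against C1: (-5)p + (-4)(1−p) = −p − 4; against C2: 2p + (-5)(1−p) = 7p − 5.
Setting these equal: −p − 4 = 7p − 5 ⇒ −8p = -1 ⇒ p = 1/8, and the value is (-1)·(1/8) − 4 = -33/8.
For Column: with q = P(C1), equating Top's and Bottom's payoffs gives −7q + 2 = q − 5 ⇒ q = 7/8.

7/8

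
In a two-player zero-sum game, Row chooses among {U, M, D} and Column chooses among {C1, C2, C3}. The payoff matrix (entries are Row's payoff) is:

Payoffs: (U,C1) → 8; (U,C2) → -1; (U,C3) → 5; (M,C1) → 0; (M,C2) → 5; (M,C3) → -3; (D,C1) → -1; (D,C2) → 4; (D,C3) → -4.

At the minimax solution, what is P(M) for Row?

Row minima: U → -1, M → -3, D → -4; maximin = -1.
Column maxima: C1 → 8, C2 → 5, C3 → 5; minimax = 5.
-1 ≠ 5, so there is no saddle point; optimal play is mixed.
D is strictly dominated by M, so Row never plays it.
C1 is strictly dominated by C3 (it gives Row strictly more in every row), so Column never plays it.
On the remaining 2×2 (U, M vs C2, C3):
Let Row play U with probability p. Expected payoff against C2: (-1)p + 5(1−p) = −6p + 5; against C3: 5p + (-3)(1−p) = 8p − 3.
Setting these equal: −6p + 5 = 8p − 3 ⇒ −14p = -8 ⇒ p = 4/7, and the value is (-6)·(4/7) + 5 = 11/7.
For Column: with q = P(C2), equating U's and M's payoffs gives −6q + 5 = 8q − 3 ⇒ q = 4/7.

3/7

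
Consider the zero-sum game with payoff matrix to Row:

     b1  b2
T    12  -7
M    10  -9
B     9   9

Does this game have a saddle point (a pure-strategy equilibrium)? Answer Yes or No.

Yes

Row minima: T → -7, M → -9, B → 9; maximin = 9.
Column maxima: b1 → 12, b2 → 9; minimax = 9.
maximin = minimax = 9, so a saddle point exists.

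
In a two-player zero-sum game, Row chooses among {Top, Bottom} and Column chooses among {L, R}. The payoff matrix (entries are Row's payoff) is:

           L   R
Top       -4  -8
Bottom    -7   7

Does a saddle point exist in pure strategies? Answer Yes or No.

No

Row minima: Top → -8, Bottom → -7; maximin = -7.
Column maxima: L → -4, R → 7; minimax = -4.
-7 ≠ -4, so no pure-strategy equilibrium exists.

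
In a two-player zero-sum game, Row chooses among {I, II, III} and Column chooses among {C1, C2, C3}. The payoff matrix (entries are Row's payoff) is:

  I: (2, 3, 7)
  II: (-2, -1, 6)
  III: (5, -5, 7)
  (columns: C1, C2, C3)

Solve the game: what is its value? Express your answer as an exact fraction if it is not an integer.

25/11

Row minima: I → 2, II → -2, III → -5; maximin = 2.
Column maxima: C1 → 5, C2 → 3, C3 → 7; minimax = 3.
2 ≠ 3, so there is no saddle point; optimal play is mixed.
II is strictly dominated by I, so Row never plays it.
C3 is strictly dominated by C1 (it gives Row strictly more in every row), so Column never plays it.
On the remaining 2×2 (I, III vs C1, C2):
Let Row play I with probability p. Expected payoff against C1: 2p + 5(1−p) = −3p + 5; against C2: 3p + (-5)(1−p) = 8p − 5.
Setting these equal: −3p + 5 = 8p − 5 ⇒ −11p = -10 ⇒ p = 10/11, and the value is (-3)·(10/11) + 5 = 25/11.
For Column: with q = P(C1), equating I's and III's payoffs gives −q + 3 = 10q − 5 ⇒ q = 8/11.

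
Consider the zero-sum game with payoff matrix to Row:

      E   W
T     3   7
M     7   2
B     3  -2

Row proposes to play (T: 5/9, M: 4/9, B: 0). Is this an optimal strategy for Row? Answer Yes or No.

Yes

Against E this mix gives (5/9)·3 + (4/9)·7 = 43/9.
Against W this mix gives (5/9)·7 + (4/9)·2 = 43/9.
All of Column's active replies (E, W) yield 43/9, and no column does worse for Row. The mix makes Column indifferent and guarantees 43/9, so it is optimal.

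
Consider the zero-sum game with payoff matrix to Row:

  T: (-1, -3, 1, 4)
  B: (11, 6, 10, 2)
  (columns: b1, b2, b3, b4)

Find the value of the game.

Row minima: T → -3, B → 2; maximin = 2.
Column maxima: b1 → 11, b2 → 6, b3 → 10, b4 → 4; minimax = 4.
2 ≠ 4, so there is no saddle point; optimal play is mixed.
b1 is strictly dominated by b2 (it gives Row strictly more in every row), so Column never plays it.
b3 is strictly dominated by b2 (it gives Row strictly more in every row), so Column never plays it.
On the remaining 2×2 (T, B vs b2, b4):
Let Row play T with probability p. Expected payoff against b2: (-3)p + 6(1−p) = −9p + 6; against b4: 4p + 2(1−p) = 2p + 2.
Setting these equal: −9p + 6 = 2p + 2 ⇒ −11p = -4 ⇒ p = 4/11, and the value is (-9)·(4/11) + 6 = 30/11.
For Column: with q = P(b2), equating T's and B's payoffs gives −7q + 4 = 4q + 2 ⇒ q = 2/11.

30/11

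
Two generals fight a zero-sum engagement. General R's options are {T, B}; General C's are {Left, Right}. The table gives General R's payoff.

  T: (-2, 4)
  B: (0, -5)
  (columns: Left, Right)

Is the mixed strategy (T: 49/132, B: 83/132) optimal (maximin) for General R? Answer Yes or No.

Against Left this mix gives (49/132)·(-2) + (83/132)·0 = -49/66.
Against Right this mix gives (49/132)·4 + (83/132)·(-5) = -73/44.
General C will play Right, holding General R to -73/44. Shifting weight toward the row that does better against Right would raise this floor (the equalizing mix achieves -10/11 against both Right and Left), so the proposed strategy is not optimal.

No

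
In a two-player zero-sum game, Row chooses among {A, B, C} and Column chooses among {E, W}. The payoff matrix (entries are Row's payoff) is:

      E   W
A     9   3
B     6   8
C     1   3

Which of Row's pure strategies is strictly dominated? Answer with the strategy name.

B gives a strictly higher payoff than C against every column: 6 > 1, 8 > 3.
So C is strictly dominated and Row never plays it.

C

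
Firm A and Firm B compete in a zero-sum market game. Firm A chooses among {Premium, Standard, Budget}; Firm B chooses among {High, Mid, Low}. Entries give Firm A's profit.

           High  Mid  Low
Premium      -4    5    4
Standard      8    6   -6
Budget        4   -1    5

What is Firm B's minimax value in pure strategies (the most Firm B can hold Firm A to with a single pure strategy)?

Column maxima: High → 8, Mid → 6, Low → 5.
The smallest of these is 5.

5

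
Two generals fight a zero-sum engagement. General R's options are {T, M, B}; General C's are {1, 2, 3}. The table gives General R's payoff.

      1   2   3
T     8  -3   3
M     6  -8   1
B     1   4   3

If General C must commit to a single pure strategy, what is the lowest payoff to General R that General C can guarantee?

Column maxima: 1 → 8, 2 → 4, 3 → 3.
The smallest of these is 3.

3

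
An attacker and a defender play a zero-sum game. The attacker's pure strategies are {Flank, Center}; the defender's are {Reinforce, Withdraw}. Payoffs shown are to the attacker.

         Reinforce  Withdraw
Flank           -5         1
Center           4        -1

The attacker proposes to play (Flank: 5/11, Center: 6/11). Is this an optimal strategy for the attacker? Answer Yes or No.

Yes

Against Reinforce this mix gives (5/11)·(-5) + (6/11)·4 = -1/11.
Against Withdraw this mix gives (5/11)·1 + (6/11)·(-1) = -1/11.
All of the defender's active replies (Reinforce, Withdraw) yield -1/11, and no column does worse for the attacker. The mix makes the defender indifferent and guarantees -1/11, so it is optimal.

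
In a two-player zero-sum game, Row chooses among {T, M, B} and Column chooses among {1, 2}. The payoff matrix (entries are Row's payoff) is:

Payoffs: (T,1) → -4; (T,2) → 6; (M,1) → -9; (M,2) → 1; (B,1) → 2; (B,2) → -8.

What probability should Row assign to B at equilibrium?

1/2

Row minima: T → -4, M → -9, B → -8; maximin = -4.
Column maxima: 1 → 2, 2 → 6; minimax = 2.
-4 ≠ 2, so there is no saddle point; optimal play is mixed.
M is strictly dominated by T, so Row never plays it.
On the remaining 2×2 (T, B vs 1, 2):
Let Row play T with probability p. Expected payoff against 1: (-4)p + 2(1−p) = −6p + 2; against 2: 6p + (-8)(1−p) = 14p − 8.
Setting these equal: −6p + 2 = 14p − 8 ⇒ −20p = -10 ⇒ p = 1/2, and the value is (-6)·(1/2) + 2 = -1.
For Column: with q = P(1), equating T's and B's payoffs gives −10q + 6 = 10q − 8 ⇒ q = 7/10.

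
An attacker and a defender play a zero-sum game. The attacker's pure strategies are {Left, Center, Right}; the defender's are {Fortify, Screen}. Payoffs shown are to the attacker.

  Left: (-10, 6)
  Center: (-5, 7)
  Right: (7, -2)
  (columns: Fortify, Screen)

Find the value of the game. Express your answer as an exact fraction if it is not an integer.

13/7

Row minima: Left → -10, Center → -5, Right → -2; maximin = -2.
Column maxima: Fortify → 7, Screen → 7; minimax = 7.
-2 ≠ 7, so there is no saddle point; optimal play is mixed.
Left is strictly dominated by Center, so the attacker never plays it.
On the remaining 2×2 (Center, Right vs Fortify, Screen):
Let the attacker play Center with probability p. Expected payoff against Fortify: (-5)p + 7(1−p) = −12p + 7; against Screen: 7p + (-2)(1−p) = 9p − 2.
Setting these equal: −12p + 7 = 9p − 2 ⇒ −21p = -9 ⇒ p = 3/7, and the value is (-12)·(3/7) + 7 = 13/7.
For the defender: with q = P(Fortify), equating Center's and Right's payoffs gives −12q + 7 = 9q − 2 ⇒ q = 3/7.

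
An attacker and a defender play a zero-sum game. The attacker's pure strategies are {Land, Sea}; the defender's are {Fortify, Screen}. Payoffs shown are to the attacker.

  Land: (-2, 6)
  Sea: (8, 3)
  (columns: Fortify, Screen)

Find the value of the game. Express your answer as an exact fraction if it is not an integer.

Row minima: Land → -2, Sea → 3; maximin = 3.
Column maxima: Fortify → 8, Screen → 6; minimax = 6.
3 ≠ 6, so there is no saddle point; optimal play is mixed.
Let the attacker play Land with probability p. Expected payoff against Fortify: (-2)p + 8(1−p) = −10p + 8; against Screen: 6p + 3(1−p) = 3p + 3.
Setting these equal: −10p + 8 = 3p + 3 ⇒ −13p = -5 ⇒ p = 5/13, and the value is (-10)·(5/13) + 8 = 54/13.
For the defender: with q = P(Fortify), equating Land's and Sea's payoffs gives −8q + 6 = 5q + 3 ⇒ q = 3/13.

54/13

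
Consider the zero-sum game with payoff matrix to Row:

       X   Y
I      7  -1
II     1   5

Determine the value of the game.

Row minima: I → -1, II → 1; maximin = 1.
Column maxima: X → 7, Y → 5; minimax = 5.
1 ≠ 5, so there is no saddle point; optimal play is mixed.
Let Row play I with probability p. Expected payoff against X: 7p + 1(1−p) = 6p + 1; against Y: (-1)p + 5(1−p) = −6p + 5.
Setting these equal: 6p + 1 = −6p + 5 ⇒ 12p = 4 ⇒ p = 1/3, and the value is (6)·(1/3) + 1 = 3.
For Column: with q = P(X), equating I's and II's payoffs gives 8q − 1 = −4q + 5 ⇒ q = 1/2.

3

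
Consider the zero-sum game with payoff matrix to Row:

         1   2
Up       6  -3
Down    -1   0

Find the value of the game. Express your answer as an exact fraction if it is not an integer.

Row minima: Up → -3, Down → -1; maximin = -1.
Column maxima: 1 → 6, 2 → 0; minimax = 0.
-1 ≠ 0, so there is no saddle point; optimal play is mixed.
Let Row play Up with probability p. Expected payoff against 1: 6p + (-1)(1−p) = 7p − 1; against 2: (-3)p + 0(1−p) = −3p.
Setting these equal: 7p − 1 = −3p ⇒ 10p = 1 ⇒ p = 1/10, and the value is (7)·(1/10) − 1 = -3/10.
For Column: with q = P(1), equating Up's and Down's payoffs gives 9q − 3 = −q ⇒ q = 3/10.

-3/10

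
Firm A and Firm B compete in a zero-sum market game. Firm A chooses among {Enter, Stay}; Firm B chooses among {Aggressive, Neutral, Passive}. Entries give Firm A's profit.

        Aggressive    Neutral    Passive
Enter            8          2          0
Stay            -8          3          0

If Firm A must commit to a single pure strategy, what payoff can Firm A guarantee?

0

Row minima: Enter → 0, Stay → -8.
The best of these is 0.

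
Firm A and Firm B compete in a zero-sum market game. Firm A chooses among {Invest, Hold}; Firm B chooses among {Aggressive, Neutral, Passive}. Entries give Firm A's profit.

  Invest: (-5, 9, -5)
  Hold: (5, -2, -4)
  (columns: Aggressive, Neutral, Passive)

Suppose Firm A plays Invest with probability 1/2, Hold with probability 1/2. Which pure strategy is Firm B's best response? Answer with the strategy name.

Passive

If Firm B plays Aggressive, Firm A's expected payoff is (1/2)·(-5) + (1/2)·5 = 0.
If Firm B plays Neutral, Firm A's expected payoff is (1/2)·9 + (1/2)·(-2) = 7/2.
If Firm B plays Passive, Firm A's expected payoff is (1/2)·(-5) + (1/2)·(-4) = -9/2.
Firm B minimizes Firm A's payoff; the smallest is -9/2, so the best response is Passive.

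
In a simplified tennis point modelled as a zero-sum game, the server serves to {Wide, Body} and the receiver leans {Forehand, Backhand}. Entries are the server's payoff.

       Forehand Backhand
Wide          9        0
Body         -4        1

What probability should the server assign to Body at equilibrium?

9/14

Row minima: Wide → 0, Body → -4; maximin = 0.
Column maxima: Forehand → 9, Backhand → 1; minimax = 1.
0 ≠ 1, so there is no saddle point; optimal play is mixed.
Let the server play Wide with probability p. Expected payoff against Forehand: 9p + (-4)(1−p) = 13p − 4; against Backhand: 0p + 1(1−p) = −p + 1.
Setting these equal: 13p − 4 = −p + 1 ⇒ 14p = 5 ⇒ p = 5/14, and the value is (13)·(5/14) − 4 = 9/14.
For the receiver: with q = P(Forehand), equating Wide's and Body's payoffs gives 9q = −5q + 1 ⇒ q = 1/14.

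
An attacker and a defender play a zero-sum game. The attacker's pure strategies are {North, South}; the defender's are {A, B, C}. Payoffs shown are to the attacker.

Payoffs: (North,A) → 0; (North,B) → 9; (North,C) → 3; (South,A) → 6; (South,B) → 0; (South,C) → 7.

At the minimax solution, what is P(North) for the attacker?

2/5

Row minima: North → 0, South → 0; maximin = 0.
Column maxima: A → 6, B → 9, C → 7; minimax = 6.
0 ≠ 6, so there is no saddle point; optimal play is mixed.
C is strictly dominated by A (it gives the attacker strictly more in every row), so the defender never plays it.
On the remaining 2×2 (North, South vs A, B):
Let the attacker play North with probability p. Expected payoff against A: 0p + 6(1−p) = −6p + 6; against B: 9p + 0(1−p) = 9p.
Setting these equal: −6p + 6 = 9p ⇒ −15p = -6 ⇒ p = 2/5, and the value is (-6)·(2/5) + 6 = 18/5.
For the defender: with q = P(A), equating North's and South's payoffs gives −9q + 9 = 6q ⇒ q = 3/5.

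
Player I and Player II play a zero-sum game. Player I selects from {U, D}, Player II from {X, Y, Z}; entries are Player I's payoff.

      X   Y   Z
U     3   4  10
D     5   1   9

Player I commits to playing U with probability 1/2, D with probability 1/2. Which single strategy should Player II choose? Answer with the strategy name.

If Player II plays X, Player I's expected payoff is (1/2)·3 + (1/2)·5 = 4.
If Player II plays Y, Player I's expected payoff is (1/2)·4 + (1/2)·1 = 5/2.
If Player II plays Z, Player I's expected payoff is (1/2)·10 + (1/2)·9 = 19/2.
Player II minimizes Player I's payoff; the smallest is 5/2, so the best response is Y.

Y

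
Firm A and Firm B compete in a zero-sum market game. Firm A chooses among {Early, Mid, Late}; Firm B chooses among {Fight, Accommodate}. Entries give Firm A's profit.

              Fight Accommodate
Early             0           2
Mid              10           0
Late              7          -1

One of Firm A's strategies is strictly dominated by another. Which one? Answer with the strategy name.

Late

Mid gives a strictly higher payoff than Late against every column: 10 > 7, 0 > -1.
So Late is strictly dominated and Firm A never plays it.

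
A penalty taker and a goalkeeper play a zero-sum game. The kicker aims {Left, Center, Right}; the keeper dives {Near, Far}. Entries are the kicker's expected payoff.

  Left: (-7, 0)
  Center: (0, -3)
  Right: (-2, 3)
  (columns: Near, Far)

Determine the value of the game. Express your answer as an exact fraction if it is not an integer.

Row minima: Left → -7, Center → -3, Right → -2; maximin = -2.
Column maxima: Near → 0, Far → 3; minimax = 0.
-2 ≠ 0, so there is no saddle point; optimal play is mixed.
Left is strictly dominated by Right, so the kicker never plays it.
On the remaining 2×2 (Center, Right vs Near, Far):
Let the kicker play Center with probability p. Expected payoff against Near: 0p + (-2)(1−p) = 2p − 2; against Far: (-3)p + 3(1−p) = −6p + 3.
Setting these equal: 2p − 2 = −6p + 3 ⇒ 8p = 5 ⇒ p = 5/8, and the value is (2)·(5/8) − 2 = -3/4.
For the keeper: with q = P(Near), equating Center's and Right's payoffs gives 3q − 3 = −5q + 3 ⇒ q = 3/4.

-3/4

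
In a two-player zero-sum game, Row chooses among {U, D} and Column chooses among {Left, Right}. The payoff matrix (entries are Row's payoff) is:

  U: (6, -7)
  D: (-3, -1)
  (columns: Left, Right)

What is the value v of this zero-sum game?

Row minima: U → -7, D → -3; maximin = -3.
Column maxima: Left → 6, Right → -1; minimax = -1.
-3 ≠ -1, so there is no saddle point; optimal play is mixed.
Let Row play U with probability p. Expected payoff against Left: 6p + (-3)(1−p) = 9p − 3; against Right: (-7)p + (-1)(1−p) = −6p − 1.
Setting these equal: 9p − 3 = −6p − 1 ⇒ 15p = 2 ⇒ p = 2/15, and the value is (9)·(2/15) − 3 = -9/5.
For Column: with q = P(Left), equating U's and D's payoffs gives 13q − 7 = −2q − 1 ⇒ q = 2/5.

-9/5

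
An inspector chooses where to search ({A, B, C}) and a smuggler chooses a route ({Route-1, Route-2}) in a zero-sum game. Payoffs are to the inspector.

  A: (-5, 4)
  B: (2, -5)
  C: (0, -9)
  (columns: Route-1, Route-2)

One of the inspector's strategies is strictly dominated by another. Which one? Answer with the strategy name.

C

B gives a strictly higher payoff than C against every column: 2 > 0, -5 > -9.
So C is strictly dominated and the inspector never plays it.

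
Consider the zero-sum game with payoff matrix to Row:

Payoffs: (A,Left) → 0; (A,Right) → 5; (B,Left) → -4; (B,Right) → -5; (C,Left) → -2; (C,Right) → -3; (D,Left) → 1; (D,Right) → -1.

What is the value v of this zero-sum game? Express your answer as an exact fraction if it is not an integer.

Row minima: A → 0, B → -5, C → -3, D → -1; maximin = 0.
Column maxima: Left → 1, Right → 5; minimax = 1.
0 ≠ 1, so there is no saddle point; optimal play is mixed.
B is strictly dominated by A, so Row never plays it.
C is strictly dominated by A, so Row never plays it.
On the remaining 2×2 (A, D vs Left, Right):
Let Row play A with probability p. Expected payoff against Left: 0p + 1(1−p) = −p + 1; against Right: 5p + (-1)(1−p) = 6p − 1.
Setting these equal: −p + 1 = 6p − 1 ⇒ −7p = -2 ⇒ p = 2/7, and the value is (-1)·(2/7) + 1 = 5/7.
For Column: with q = P(Left), equating A's and D's payoffs gives −5q + 5 = 2q − 1 ⇒ q = 6/7.

5/7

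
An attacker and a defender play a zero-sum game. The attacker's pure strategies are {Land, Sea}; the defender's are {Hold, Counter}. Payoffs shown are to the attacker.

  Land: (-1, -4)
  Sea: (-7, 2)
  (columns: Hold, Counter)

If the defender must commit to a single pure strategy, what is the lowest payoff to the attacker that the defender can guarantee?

-1

Column maxima: Hold → -1, Counter → 2.
The smallest of these is -1.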